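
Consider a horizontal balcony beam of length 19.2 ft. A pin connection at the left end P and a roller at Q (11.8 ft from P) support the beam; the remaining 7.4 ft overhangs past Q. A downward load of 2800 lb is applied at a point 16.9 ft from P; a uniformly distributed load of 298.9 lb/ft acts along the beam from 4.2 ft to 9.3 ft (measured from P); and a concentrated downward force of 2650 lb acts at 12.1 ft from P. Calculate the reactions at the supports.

P_x = 0, P_y = -625.2 lb, Q_y = 7600 lb

Resultant of the distributed load: 298.9 × 5.1 = 1524.39 lb at 6.75 ft from P.
Taking moments about P: Q_y·11.8 − 2800·16.9 − (298.9·5.1)·6.75 − 2650·12.1 = 0 → Q_y = 89674.6325/11.8 = 7599.55 ≈ 7600 lb.
ΣF_y = 0: P_y + 7599.55 − 2800 − 298.9·5.1 − 2650 = 0 → P_y = -625.2 lb.
ΣF_x = 0: no horizontal applied forces, so P_x = 0.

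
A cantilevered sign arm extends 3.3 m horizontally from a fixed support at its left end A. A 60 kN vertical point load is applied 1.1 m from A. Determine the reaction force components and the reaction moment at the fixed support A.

ΣF_x = 0: A_x = 0.
ΣF_y = 0: A_y − 60 = 0 → A_y = 60.00 kN.
ΣM about A: M_A − 60·1.1 = 0 → M_A = 66.00 kN·m.

A_x = 0, A_y = 60.00 kN, M_A = 66.00 kN·m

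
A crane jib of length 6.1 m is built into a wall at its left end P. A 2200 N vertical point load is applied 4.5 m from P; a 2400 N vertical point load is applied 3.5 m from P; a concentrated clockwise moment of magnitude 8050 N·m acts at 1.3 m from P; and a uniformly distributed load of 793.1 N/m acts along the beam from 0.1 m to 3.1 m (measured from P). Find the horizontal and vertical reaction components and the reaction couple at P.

P_x = 0, P_y = 6979 N, M_P = 30160 N·m

Resultant of the distributed load: 793.1 × 3 = 2379.3 N at 1.6 m from P.
ΣF_x = 0: P_x = 0.
ΣF_y = 0: P_y − 2200 − 2400 − 793.1·3 = 0 → P_y = 6979 N.
ΣM about P: M_P − 2200·4.5 − 2400·3.5 − 8050 − (793.1·3)·1.6 = 0 → M_P = 30160 N·m.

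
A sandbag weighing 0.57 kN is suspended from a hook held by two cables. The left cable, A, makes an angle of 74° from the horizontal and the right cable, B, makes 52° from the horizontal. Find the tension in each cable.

T_A = 0.4338 kN, T_B = 0.1942 kN

ΣF_x = 0: −T_A·cos74° + T_B·cos52° = 0 → T_B = 0.447709·T_A.
ΣF_y = 0: T_A·sin74° + T_B·sin52° = 0.57.
Substitute: T_A·(0.961262 + 0.447709·0.788011) = 0.57 → T_A = 0.43377 ≈ 0.4338 kN.
Then T_B = 0.447709 × 0.43377 = 0.1942 kN.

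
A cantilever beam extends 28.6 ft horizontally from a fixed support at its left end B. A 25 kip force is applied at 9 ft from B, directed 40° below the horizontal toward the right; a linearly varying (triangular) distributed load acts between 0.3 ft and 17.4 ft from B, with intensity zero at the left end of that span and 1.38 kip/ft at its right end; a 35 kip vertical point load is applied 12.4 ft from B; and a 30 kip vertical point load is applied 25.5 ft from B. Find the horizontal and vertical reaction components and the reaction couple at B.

B_x = -19.15 kip, B_y = 92.87 kip, M_B = 1482 kip·ft

Resultant of the triangular load: ½ × 1.38 × 17.1 = 11.799 kip, acting at 11.7 ft from B (one-third of the span from the peak).
ΣF_x = 0: B_x + 25·cos40° = 0 → B_x = -19.15 kip.
ΣF_y = 0: B_y − 25·sin40° − ½·1.38·17.1 − 35 − 30 = 0 → B_y = 92.87 kip.
ΣM about B: M_B − 25·sin40°·9 − (½·1.38·17.1)·11.7 − 35·12.4 − 30·25.5 = 0 → M_B = 1482 kip·ft.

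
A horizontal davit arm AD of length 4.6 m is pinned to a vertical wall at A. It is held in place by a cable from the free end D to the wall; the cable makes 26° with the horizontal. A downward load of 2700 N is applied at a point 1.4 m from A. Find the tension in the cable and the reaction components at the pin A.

ΣM about A: T·sin26°·4.6 − 2700·1.4 = 0 → T = 3780/(4.6·0.438371) = 1874.53 ≈ 1875 N.
ΣF_x = 0: A_x − T·cos26° = 0 → A_x = 1874.53 × 0.898794 = 1685 N.
ΣF_y = 0: A_y + T·sin26° − 2700 = 0 → A_y = 2700 − 1874.53 × 0.438371 = 1878 N.

T = 1875 N, A_x = 1685 N, A_y = 1878 N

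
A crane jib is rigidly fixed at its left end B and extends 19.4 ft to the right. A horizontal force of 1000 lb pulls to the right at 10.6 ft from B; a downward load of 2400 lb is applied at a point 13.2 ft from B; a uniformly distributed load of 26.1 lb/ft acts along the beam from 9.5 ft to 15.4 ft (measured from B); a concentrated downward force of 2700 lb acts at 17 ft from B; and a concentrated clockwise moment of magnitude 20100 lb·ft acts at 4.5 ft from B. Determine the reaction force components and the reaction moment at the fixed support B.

B_x = -1000 lb, B_y = 5254 lb, M_B = 99600 lb·ft

Resultant of the distributed load: 26.1 × 5.9 = 153.99 lb at 12.45 ft from B.
ΣF_x = 0: B_x + 1000 = 0 → B_x = -1000 lb.
ΣF_y = 0: B_y − 2400 − 26.1·5.9 − 2700 = 0 → B_y = 5254 lb.
ΣM about B: M_B − 2400·13.2 − (26.1·5.9)·12.45 − 2700·17 − 20100 = 0 → M_B = 99600 lb·ft.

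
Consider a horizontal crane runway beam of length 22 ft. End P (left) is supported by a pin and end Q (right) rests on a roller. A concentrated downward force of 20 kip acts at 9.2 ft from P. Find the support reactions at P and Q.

P_x = 0, P_y = 11.64 kip, Q_y = 8.364 kip

Taking moments about P: Q_y·22 − 20·9.2 = 0 → Q_y = 184/22 = 8.36364 ≈ 8.364 kip.
ΣF_y = 0: P_y + 8.36364 − 20 = 0 → P_y = 11.64 kip.
ΣF_x = 0: no horizontal applied forces, so P_x = 0.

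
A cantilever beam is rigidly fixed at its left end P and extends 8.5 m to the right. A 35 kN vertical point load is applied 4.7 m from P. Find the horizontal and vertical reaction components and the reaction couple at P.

ΣF_x = 0: P_x = 0.
ΣF_y = 0: P_y − 35 = 0 → P_y = 35.00 kN.
ΣM about P: M_P − 35·4.7 = 0 → M_P = 164.5 kN·m.

P_x = 0, P_y = 35.00 kN, M_P = 164.5 kN·m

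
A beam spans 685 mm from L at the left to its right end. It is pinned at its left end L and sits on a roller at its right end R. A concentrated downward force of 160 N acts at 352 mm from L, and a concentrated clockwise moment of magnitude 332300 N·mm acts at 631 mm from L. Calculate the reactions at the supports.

L_x = 0, L_y = -407.3 N, R_y = 567.3 N

ΣM about L: R_y·685 − 160·352 − 332300 = 0 → R_y = 388620/685 = 567.328 ≈ 567.3 N.
ΣF_y = 0: L_y + 567.328 − 160 = 0 → L_y = -407.3 N.
ΣF_x = 0: no horizontal applied forces, so L_x = 0.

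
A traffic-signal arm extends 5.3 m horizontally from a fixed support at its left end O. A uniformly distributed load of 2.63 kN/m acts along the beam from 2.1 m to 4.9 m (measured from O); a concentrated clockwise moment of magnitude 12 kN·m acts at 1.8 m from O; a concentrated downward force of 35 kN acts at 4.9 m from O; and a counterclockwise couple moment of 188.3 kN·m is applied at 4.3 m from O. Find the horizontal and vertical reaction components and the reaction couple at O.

O_x = 0, O_y = 42.36 kN, M_O = 20.97 kN·m

Resultant of the distributed load: 2.63 × 2.8 = 7.364 kN at 3.5 m from O.
ΣF_x = 0: O_x = 0.
ΣF_y = 0: O_y − 2.63·2.8 − 35 = 0 → O_y = 42.36 kN.
ΣM about O: M_O − (2.63·2.8)·3.5 − 12 − 35·4.9 + 188.3 = 0 → M_O = 20.97 kN·m.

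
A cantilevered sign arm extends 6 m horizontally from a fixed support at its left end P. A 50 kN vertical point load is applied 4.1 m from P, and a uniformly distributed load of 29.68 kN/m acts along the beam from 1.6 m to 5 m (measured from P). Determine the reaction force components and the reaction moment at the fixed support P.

Resultant of the distributed load: 29.68 × 3.4 = 100.912 kN at 3.3 m from P.
ΣF_x = 0: P_x = 0.
ΣF_y = 0: P_y − 50 − 29.68·3.4 = 0 → P_y = 150.9 kN.
ΣM about P: M_P − 50·4.1 − (29.68·3.4)·3.3 = 0 → M_P = 538.0 kN·m.

P_x = 0, P_y = 150.9 kN, M_P = 538.0 kN·m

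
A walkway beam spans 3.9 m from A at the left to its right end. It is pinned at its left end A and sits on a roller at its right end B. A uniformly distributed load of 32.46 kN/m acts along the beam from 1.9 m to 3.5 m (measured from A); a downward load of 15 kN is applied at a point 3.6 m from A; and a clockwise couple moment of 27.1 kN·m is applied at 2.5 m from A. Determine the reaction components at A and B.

A_x = 0, A_y = 10.19 kN, B_y = 56.75 kN

Resultant of the distributed load: 32.46 × 1.6 = 51.936 kN at 2.7 m from A.
Moments about A: B_y·3.9 − (32.46·1.6)·2.7 − 15·3.6 − 27.1 = 0 → B_y = 221.3272/3.9 = 56.7506 ≈ 56.75 kN.
ΣF_y = 0: A_y + 56.7506 − 32.46·1.6 − 15 = 0 → A_y = 10.19 kN.
ΣF_x = 0: no horizontal applied forces, so A_x = 0.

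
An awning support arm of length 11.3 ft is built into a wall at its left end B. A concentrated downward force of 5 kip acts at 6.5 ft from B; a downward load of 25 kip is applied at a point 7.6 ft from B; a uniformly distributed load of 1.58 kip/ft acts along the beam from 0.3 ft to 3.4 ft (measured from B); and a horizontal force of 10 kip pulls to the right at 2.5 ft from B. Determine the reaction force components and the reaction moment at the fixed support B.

B_x = -10.00 kip, B_y = 34.90 kip, M_B = 231.6 kip·ft

Resultant of the distributed load: 1.58 × 3.1 = 4.898 kip at 1.85 ft from B.
ΣF_x = 0: B_x + 10 = 0 → B_x = -10.00 kip.
ΣF_y = 0: B_y − 5 − 25 − 1.58·3.1 = 0 → B_y = 34.90 kip.
ΣM about B: M_B − 5·6.5 − 25·7.6 − (1.58·3.1)·1.85 = 0 → M_B = 231.6 kip·ft.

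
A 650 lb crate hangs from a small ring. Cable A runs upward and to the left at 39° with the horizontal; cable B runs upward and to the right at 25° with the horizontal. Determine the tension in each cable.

ΣF_x = 0: −T_A·cos39° + T_B·cos25° = 0 → T_B = 0.857486·T_A.
ΣF_y = 0: T_A·sin39° + T_B·sin25° = 650.
Substitute: T_A·(0.62932 + 0.857486·0.422618) = 650 → T_A = 655.434 ≈ 655.4 lb.
Then T_B = 0.857486 × 655.434 = 562.0 lb.

T_A = 655.4 lb, T_B = 562.0 lb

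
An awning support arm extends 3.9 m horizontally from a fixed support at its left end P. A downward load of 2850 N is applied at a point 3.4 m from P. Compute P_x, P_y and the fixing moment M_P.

ΣF_x = 0: P_x = 0.
ΣF_y = 0: P_y − 2850 = 0 → P_y = 2850 N.
ΣM about P: M_P − 2850·3.4 = 0 → M_P = 9690 N·m.

P_x = 0, P_y = 2850 N, M_P = 9690 N·m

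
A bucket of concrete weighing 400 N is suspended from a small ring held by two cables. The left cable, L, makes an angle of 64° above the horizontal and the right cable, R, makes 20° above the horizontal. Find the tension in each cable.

ΣF_x = 0: −T_L·cos64° + T_R·cos20° = 0 → T_R = 0.466505·T_L.
ΣF_y = 0: T_L·sin64° + T_R·sin20° = 400.
Substitute: T_L·(0.898794 + 0.466505·0.34202) = 400 → T_L = 377.948 ≈ 377.9 N.
Then T_R = 0.466505 × 377.948 = 176.3 N.

T_L = 377.9 N, T_R = 176.3 N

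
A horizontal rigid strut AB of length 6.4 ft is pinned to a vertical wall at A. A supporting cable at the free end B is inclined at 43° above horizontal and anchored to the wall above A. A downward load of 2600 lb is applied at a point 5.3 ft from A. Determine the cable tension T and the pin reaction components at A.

ΣM about A: T·sin43°·6.4 − 2600·5.3 = 0 → T = 13780/(6.4·0.681998) = 3157.08 ≈ 3157 lb.
ΣF_x = 0: A_x − T·cos43° = 0 → A_x = 3157.08 × 0.731354 = 2309 lb.
ΣF_y = 0: A_y + T·sin43° − 2600 = 0 → A_y = 2600 − 3157.08 × 0.681998 = 446.9 lb.

T = 3157 lb, A_x = 2309 lb, A_y = 446.9 lb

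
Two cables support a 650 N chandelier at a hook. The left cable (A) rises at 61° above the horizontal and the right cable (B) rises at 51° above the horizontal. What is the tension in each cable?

ΣF_x = 0: −T_A·cos61° + T_B·cos51° = 0 → T_B = 0.77037·T_A.
ΣF_y = 0: T_A·sin61° + T_B·sin51° = 650.
Substitute: T_A·(0.87462 + 0.77037·0.777146) = 650 → T_A = 441.183 ≈ 441.2 N.
Then T_B = 0.77037 × 441.183 = 339.9 N.

T_A = 441.2 N, T_B = 339.9 N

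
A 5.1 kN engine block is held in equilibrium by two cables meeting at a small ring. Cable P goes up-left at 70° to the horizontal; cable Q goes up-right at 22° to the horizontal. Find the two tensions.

ΣF_x = 0: −T_P·cos70° + T_Q·cos22° = 0 → T_Q = 0.368881·T_P.
ΣF_y = 0: T_P·sin70° + T_Q·sin22° = 5.1.
Substitute: T_P·(0.939693 + 0.368881·0.374607) = 5.1 → T_P = 4.73152 ≈ 4.732 kN.
Then T_Q = 0.368881 × 4.73152 = 1.745 kN.

T_P = 4.732 kN, T_Q = 1.745 kN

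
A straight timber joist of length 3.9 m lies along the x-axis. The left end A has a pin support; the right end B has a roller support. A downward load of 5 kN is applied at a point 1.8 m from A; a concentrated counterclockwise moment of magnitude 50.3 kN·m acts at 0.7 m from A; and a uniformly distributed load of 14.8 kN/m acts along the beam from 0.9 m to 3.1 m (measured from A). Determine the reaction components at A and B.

A_x = 0, A_y = 31.45 kN, B_y = 6.108 kN

Resultant of the distributed load: 14.8 × 2.2 = 32.56 kN at 2 m from A.
Taking moments about A: B_y·3.9 − 5·1.8 + 50.3 − (14.8·2.2)·2 = 0 → B_y = 23.82/3.9 = 6.10769 ≈ 6.108 kN.
ΣF_y = 0: A_y + 6.10769 − 5 − 14.8·2.2 = 0 → A_y = 31.45 kN.
ΣF_x = 0: no horizontal applied forces, so A_x = 0.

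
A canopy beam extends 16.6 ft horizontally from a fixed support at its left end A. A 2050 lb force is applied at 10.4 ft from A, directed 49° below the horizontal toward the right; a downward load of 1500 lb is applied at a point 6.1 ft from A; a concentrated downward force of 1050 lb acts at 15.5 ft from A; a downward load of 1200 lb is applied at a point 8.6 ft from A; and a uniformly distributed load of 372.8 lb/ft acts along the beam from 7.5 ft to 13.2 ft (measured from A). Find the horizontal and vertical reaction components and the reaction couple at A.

Resultant of the distributed load: 372.8 × 5.7 = 2124.96 lb at 10.35 ft from A.
ΣF_x = 0: A_x + 2050·cos49° = 0 → A_x = -1345 lb.
ΣF_y = 0: A_y − 2050·sin49° − 1500 − 1050 − 1200 − 372.8·5.7 = 0 → A_y = 7422 lb.
ΣM about A: M_A − 2050·sin49°·10.4 − 1500·6.1 − 1050·15.5 − 1200·8.6 − (372.8·5.7)·10.35 = 0 → M_A = 73830 lb·ft.

A_x = -1345 lb, A_y = 7422 lb, M_A = 73830 lb·ft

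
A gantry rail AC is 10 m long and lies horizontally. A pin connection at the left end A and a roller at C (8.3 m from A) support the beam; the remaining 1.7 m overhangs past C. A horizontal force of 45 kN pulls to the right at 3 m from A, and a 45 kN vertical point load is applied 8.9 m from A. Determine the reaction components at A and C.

A_x = -45.00 kN, A_y = -3.253 kN, C_y = 48.25 kN

Moments about A: C_y·8.3 − 45·8.9 = 0 → C_y = 400.5/8.3 = 48.253 ≈ 48.25 kN.
ΣF_y = 0: A_y + 48.253 − 45 = 0 → A_y = -3.253 kN.
ΣF_x = 0: A_x + 45 = 0 → A_x = -45.00 kN.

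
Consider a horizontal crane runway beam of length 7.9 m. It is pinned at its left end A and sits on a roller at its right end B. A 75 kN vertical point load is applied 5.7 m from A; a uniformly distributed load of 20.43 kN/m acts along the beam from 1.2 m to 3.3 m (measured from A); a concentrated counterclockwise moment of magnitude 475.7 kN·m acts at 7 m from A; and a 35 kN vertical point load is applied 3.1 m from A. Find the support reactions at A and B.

A_x = 0, A_y = 133.1 kN, B_y = 19.85 kN

Resultant of the distributed load: 20.43 × 2.1 = 42.903 kN at 2.25 m from A.
ΣM about A: B_y·7.9 − 75·5.7 − (20.43·2.1)·2.25 + 475.7 − 35·3.1 = 0 → B_y = 156.83175/7.9 = 19.8521 ≈ 19.85 kN.
ΣF_y = 0: A_y + 19.8521 − 75 − 20.43·2.1 − 35 = 0 → A_y = 133.1 kN.
ΣF_x = 0: no horizontal applied forces, so A_x = 0.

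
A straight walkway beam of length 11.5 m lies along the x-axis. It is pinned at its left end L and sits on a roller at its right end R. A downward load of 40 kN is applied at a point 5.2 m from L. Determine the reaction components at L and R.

L_x = 0, L_y = 21.91 kN, R_y = 18.09 kN

ΣM about L: R_y·11.5 − 40·5.2 = 0 → R_y = 208/11.5 = 18.087 ≈ 18.09 kN.
ΣF_y = 0: L_y + 18.087 − 40 = 0 → L_y = 21.91 kN.
ΣF_x = 0: no horizontal applied forces, so L_x = 0.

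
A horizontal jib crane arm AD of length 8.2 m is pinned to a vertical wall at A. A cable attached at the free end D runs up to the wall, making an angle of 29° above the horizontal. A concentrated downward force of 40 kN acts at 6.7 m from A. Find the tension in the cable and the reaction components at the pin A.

ΣM about A: T·sin29°·8.2 − 40·6.7 = 0 → T = 268/(8.2·0.48481) = 67.4139 ≈ 67.41 kN.
ΣF_x = 0: A_x − T·cos29° = 0 → A_x = 67.4139 × 0.87462 = 58.96 kN.
ΣF_y = 0: A_y + T·sin29° − 40 = 0 → A_y = 40 − 67.4139 × 0.48481 = 7.317 kN.

T = 67.41 kN, A_x = 58.96 kN, A_y = 7.317 kN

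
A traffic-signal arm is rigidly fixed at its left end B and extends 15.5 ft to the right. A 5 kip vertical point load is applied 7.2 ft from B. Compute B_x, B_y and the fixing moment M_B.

ΣF_x = 0: B_x = 0.
ΣF_y = 0: B_y − 5 = 0 → B_y = 5.000 kip.
ΣM about B: M_B − 5·7.2 = 0 → M_B = 36.00 kip·ft.

B_x = 0, B_y = 5.000 kip, M_B = 36.00 kip·ft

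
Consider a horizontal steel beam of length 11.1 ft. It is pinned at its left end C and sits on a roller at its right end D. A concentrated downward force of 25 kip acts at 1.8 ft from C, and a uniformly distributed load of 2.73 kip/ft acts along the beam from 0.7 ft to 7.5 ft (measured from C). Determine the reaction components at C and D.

C_x = 0, C_y = 32.65 kip, D_y = 10.91 kip

Resultant of the distributed load: 2.73 × 6.8 = 18.564 kip at 4.1 ft from C.
Moments about C: D_y·11.1 − 25·1.8 − (2.73·6.8)·4.1 = 0 → D_y = 121.1124/11.1 = 10.911 ≈ 10.91 kip.
ΣF_y = 0: C_y + 10.911 − 25 − 2.73·6.8 = 0 → C_y = 32.65 kip.
ΣF_x = 0: no horizontal applied forces, so C_x = 0.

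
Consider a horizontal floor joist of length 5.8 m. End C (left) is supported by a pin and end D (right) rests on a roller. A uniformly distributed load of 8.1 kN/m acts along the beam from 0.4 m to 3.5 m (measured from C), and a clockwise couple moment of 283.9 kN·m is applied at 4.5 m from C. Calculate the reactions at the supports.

Resultant of the distributed load: 8.1 × 3.1 = 25.11 kN at 1.95 m from C.
ΣM about C: D_y·5.8 − (8.1·3.1)·1.95 − 283.9 = 0 → D_y = 332.8645/5.8 = 57.3904 ≈ 57.39 kN.
ΣF_y = 0: C_y + 57.3904 − 8.1·3.1 = 0 → C_y = -32.28 kN.
ΣF_x = 0: no horizontal applied forces, so C_x = 0.

C_x = 0, C_y = -32.28 kN, D_y = 57.39 kN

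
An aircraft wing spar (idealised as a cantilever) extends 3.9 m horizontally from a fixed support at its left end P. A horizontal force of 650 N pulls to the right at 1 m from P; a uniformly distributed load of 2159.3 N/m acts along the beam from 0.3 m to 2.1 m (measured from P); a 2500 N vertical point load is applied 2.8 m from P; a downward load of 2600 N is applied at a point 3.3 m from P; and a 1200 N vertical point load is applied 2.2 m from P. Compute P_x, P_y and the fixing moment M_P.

P_x = -650.0 N, P_y = 10190 N, M_P = 22880 N·m

Resultant of the distributed load: 2159.3 × 1.8 = 3886.74 N at 1.2 m from P.
ΣF_x = 0: P_x + 650 = 0 → P_x = -650.0 N.
ΣF_y = 0: P_y − 2159.3·1.8 − 2500 − 2600 − 1200 = 0 → P_y = 10190 N.
ΣM about P: M_P − (2159.3·1.8)·1.2 − 2500·2.8 − 2600·3.3 − 1200·2.2 = 0 → M_P = 22880 N·m.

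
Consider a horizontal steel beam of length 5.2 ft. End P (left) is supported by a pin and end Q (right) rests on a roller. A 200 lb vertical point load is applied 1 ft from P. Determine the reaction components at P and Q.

P_x = 0, P_y = 161.5 lb, Q_y = 38.46 lb

ΣM about P: Q_y·5.2 − 200·1 = 0 → Q_y = 200/5.2 = 38.4615 ≈ 38.46 lb.
ΣF_y = 0: P_y + 38.4615 − 200 = 0 → P_y = 161.5 lb.
ΣF_x = 0: no horizontal applied forces, so P_x = 0.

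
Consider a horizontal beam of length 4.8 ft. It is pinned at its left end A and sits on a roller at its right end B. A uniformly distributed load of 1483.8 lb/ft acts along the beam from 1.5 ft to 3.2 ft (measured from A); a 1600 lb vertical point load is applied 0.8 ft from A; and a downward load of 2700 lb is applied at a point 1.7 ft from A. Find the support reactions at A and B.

A_x = 0, A_y = 4365 lb, B_y = 2458 lb

Resultant of the distributed load: 1483.8 × 1.7 = 2522.46 lb at 2.35 ft from A.
ΣM about A: B_y·4.8 − (1483.8·1.7)·2.35 − 1600·0.8 − 2700·1.7 = 0 → B_y = 11797.781/4.8 = 2457.87 ≈ 2458 lb.
ΣF_y = 0: A_y + 2457.87 − 1483.8·1.7 − 1600 − 2700 = 0 → A_y = 4365 lb.
ΣF_x = 0: no horizontal applied forces, so A_x = 0.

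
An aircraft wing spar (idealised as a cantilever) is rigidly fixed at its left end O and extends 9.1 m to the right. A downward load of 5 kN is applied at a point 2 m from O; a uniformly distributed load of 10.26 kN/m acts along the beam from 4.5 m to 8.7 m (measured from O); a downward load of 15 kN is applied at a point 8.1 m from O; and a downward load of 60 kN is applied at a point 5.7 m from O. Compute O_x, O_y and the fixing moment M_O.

Resultant of the distributed load: 10.26 × 4.2 = 43.092 kN at 6.6 m from O.
ΣF_x = 0: O_x = 0.
ΣF_y = 0: O_y − 5 − 10.26·4.2 − 15 − 60 = 0 → O_y = 123.1 kN.
ΣM about O: M_O − 5·2 − (10.26·4.2)·6.6 − 15·8.1 − 60·5.7 = 0 → M_O = 757.9 kN·m.

O_x = 0, O_y = 123.1 kN, M_O = 757.9 kN·m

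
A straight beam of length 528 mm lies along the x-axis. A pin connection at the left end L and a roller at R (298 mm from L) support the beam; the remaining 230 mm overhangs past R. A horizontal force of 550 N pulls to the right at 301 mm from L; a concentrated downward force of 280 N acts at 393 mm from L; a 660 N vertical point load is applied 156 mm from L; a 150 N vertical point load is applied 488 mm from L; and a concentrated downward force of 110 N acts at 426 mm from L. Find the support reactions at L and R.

L_x = -550.0 N, L_y = 82.35 N, R_y = 1118 N

ΣM about L: R_y·298 − 280·393 − 660·156 − 150·488 − 110·426 = 0 → R_y = 333060/298 = 1117.65 ≈ 1118 N.
ΣF_y = 0: L_y + 1117.65 − 280 − 660 − 150 − 110 = 0 → L_y = 82.35 N.
ΣF_x = 0: L_x + 550 = 0 → L_x = -550.0 N.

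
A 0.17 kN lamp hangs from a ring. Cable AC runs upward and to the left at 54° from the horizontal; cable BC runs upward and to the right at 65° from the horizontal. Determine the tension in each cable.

ΣF_x = 0: −T_AC·cos54° + T_BC·cos65° = 0 → T_BC = 1.39082·T_AC.
ΣF_y = 0: T_AC·sin54° + T_BC·sin65° = 0.17.
Substitute: T_AC·(0.809017 + 1.39082·0.906308) = 0.17 → T_AC = 0.0821443 ≈ 0.08214 kN.
Then T_BC = 1.39082 × 0.0821443 = 0.1142 kN.

T_AC = 0.08214 kN, T_BC = 0.1142 kN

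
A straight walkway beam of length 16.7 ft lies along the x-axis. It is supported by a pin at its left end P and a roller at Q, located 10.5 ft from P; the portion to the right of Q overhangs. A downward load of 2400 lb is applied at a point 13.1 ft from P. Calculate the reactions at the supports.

P_x = 0, P_y = -594.3 lb, Q_y = 2994 lb

ΣM about P: Q_y·10.5 − 2400·13.1 = 0 → Q_y = 31440/10.5 = 2994.29 ≈ 2994 lb.
ΣF_y = 0: P_y + 2994.29 − 2400 = 0 → P_y = -594.3 lb.
ΣF_x = 0: no horizontal applied forces, so P_x = 0.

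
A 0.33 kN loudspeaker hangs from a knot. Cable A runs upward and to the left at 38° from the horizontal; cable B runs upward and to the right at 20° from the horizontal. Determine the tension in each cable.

T_A = 0.3657 kN, T_B = 0.3066 kN

ΣF_x = 0: −T_A·cos38° + T_B·cos20° = 0 → T_B = 0.838584·T_A.
ΣF_y = 0: T_A·sin38° + T_B·sin20° = 0.33.
Substitute: T_A·(0.615661 + 0.838584·0.34202) = 0.33 → T_A = 0.365662 ≈ 0.3657 kN.
Then T_B = 0.838584 × 0.365662 = 0.3066 kN.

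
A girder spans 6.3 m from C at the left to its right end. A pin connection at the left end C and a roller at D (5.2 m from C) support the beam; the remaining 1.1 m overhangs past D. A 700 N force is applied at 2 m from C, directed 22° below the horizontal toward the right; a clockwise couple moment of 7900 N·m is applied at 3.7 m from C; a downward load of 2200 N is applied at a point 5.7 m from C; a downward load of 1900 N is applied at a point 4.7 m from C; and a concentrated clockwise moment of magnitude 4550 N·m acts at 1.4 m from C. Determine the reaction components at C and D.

C_x = -649.0 N, C_y = -2262 N, D_y = 6624 N

ΣM about C: D_y·5.2 − 700·sin22°·2 − 7900 − 2200·5.7 − 1900·4.7 − 4550 = 0 → D_y = 34444.4/5.2 = 6623.92 ≈ 6624 N.
ΣF_y = 0: C_y + 6623.92 − 700·sin22° − 2200 − 1900 = 0 → C_y = -2262 N.
ΣF_x = 0: C_x + 700·cos22° = 0 → C_x = -649.0 N.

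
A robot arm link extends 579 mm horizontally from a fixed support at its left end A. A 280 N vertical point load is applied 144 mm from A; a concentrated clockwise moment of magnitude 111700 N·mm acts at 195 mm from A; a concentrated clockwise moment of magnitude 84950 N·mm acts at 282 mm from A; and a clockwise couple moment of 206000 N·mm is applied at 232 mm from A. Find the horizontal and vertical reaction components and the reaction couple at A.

A_x = 0, A_y = 280.0 N, M_A = 443000 N·mm

ΣF_x = 0: A_x = 0.
ΣF_y = 0: A_y − 280 = 0 → A_y = 280.0 N.
ΣM about A: M_A − 280·144 − 111700 − 84950 − 206000 = 0 → M_A = 443000 N·mm.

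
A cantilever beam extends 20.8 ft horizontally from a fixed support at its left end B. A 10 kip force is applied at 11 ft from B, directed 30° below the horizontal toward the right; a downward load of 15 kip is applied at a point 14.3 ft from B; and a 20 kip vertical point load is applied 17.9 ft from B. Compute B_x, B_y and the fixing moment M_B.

B_x = -8.660 kip, B_y = 40.00 kip, M_B = 627.5 kip·ft

ΣF_x = 0: B_x + 10·cos30° = 0 → B_x = -8.660 kip.
ΣF_y = 0: B_y − 10·sin30° − 15 − 20 = 0 → B_y = 40.00 kip.
ΣM about B: M_B − 10·sin30°·11 − 15·14.3 − 20·17.9 = 0 → M_B = 627.5 kip·ft.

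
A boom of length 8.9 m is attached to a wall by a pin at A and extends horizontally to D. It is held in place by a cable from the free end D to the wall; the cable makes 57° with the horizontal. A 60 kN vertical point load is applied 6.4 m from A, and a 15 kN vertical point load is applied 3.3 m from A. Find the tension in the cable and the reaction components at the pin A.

ΣM about A: T·sin57°·8.9 − 60·6.4 − 15·3.3 = 0 → T = 433.5/(8.9·0.838671) = 58.0774 ≈ 58.08 kN.
ΣF_x = 0: A_x − T·cos57° = 0 → A_x = 58.0774 × 0.544639 = 31.63 kN.
ΣF_y = 0: A_y + T·sin57° − 60 − 15 = 0 → A_y = 75 − 58.0774 × 0.838671 = 26.29 kN.

T = 58.08 kN, A_x = 31.63 kN, A_y = 26.29 kN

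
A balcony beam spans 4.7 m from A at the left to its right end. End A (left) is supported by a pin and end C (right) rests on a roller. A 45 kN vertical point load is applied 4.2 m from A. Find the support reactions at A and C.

Moments about A: C_y·4.7 − 45·4.2 = 0 → C_y = 189/4.7 = 40.2128 ≈ 40.21 kN.
ΣF_y = 0: A_y + 40.2128 − 45 = 0 → A_y = 4.787 kN.
ΣF_x = 0: no horizontal applied forces, so A_x = 0.

A_x = 0, A_y = 4.787 kN, C_y = 40.21 kN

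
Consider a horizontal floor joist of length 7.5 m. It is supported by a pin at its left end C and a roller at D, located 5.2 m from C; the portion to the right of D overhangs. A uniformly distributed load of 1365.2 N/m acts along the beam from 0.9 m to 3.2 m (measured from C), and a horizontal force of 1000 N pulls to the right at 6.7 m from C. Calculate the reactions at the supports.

C_x = -1000 N, C_y = 1902 N, D_y = 1238 N

Resultant of the distributed load: 1365.2 × 2.3 = 3139.96 N at 2.05 m from C.
ΣM about C: D_y·5.2 − (1365.2·2.3)·2.05 = 0 → D_y = 6436.918/5.2 = 1237.87 ≈ 1238 N.
ΣF_y = 0: C_y + 1237.87 − 1365.2·2.3 = 0 → C_y = 1902 N.
ΣF_x = 0: C_x + 1000 = 0 → C_x = -1000 N.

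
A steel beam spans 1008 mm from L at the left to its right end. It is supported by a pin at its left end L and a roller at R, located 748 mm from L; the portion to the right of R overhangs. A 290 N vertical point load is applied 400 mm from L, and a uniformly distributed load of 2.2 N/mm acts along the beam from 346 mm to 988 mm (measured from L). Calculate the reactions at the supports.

Resultant of the distributed load: 2.2 × 642 = 1412.4 N at 667 mm from L.
Taking moments about L: R_y·748 − 290·400 − (2.2·642)·667 = 0 → R_y = 1058070.8/748 = 1414.53 ≈ 1415 N.
ΣF_y = 0: L_y + 1414.53 − 290 − 2.2·642 = 0 → L_y = 287.9 N.
ΣF_x = 0: no horizontal applied forces, so L_x = 0.

L_x = 0, L_y = 287.9 N, R_y = 1415 N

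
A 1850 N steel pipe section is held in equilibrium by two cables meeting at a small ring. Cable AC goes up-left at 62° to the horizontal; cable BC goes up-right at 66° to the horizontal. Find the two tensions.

ΣF_x = 0: −T_AC·cos62° + T_BC·cos66° = 0 → T_BC = 1.15424·T_AC.
ΣF_y = 0: T_AC·sin62° + T_BC·sin66° = 1850.
Substitute: T_AC·(0.882948 + 1.15424·0.913545) = 1850 → T_AC = 954.889 ≈ 954.9 N.
Then T_BC = 1.15424 × 954.889 = 1102 N.

T_AC = 954.9 N, T_BC = 1102 N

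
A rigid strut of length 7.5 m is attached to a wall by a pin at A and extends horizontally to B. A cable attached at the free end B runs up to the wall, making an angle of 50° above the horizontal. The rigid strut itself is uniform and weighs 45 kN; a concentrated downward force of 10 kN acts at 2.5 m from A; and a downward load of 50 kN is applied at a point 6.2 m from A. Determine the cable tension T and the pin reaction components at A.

ΣM about A: T·sin50°·7.5 − 45·3.75 − 10·2.5 − 50·6.2 = 0 → T = 503.75/(7.5·0.766044) = 87.6799 ≈ 87.68 kN.
ΣF_x = 0: A_x − T·cos50° = 0 → A_x = 87.6799 × 0.642788 = 56.36 kN.
ΣF_y = 0: A_y + T·sin50° − 45 − 10 − 50 = 0 → A_y = 105 − 87.6799 × 0.766044 = 37.83 kN.

T = 87.68 kN, A_x = 56.36 kN, A_y = 37.83 kN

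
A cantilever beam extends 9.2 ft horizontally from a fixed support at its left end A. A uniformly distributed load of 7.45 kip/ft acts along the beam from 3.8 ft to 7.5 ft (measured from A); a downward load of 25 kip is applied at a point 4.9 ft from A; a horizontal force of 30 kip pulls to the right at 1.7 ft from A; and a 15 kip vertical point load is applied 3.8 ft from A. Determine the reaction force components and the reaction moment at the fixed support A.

Resultant of the distributed load: 7.45 × 3.7 = 27.565 kip at 5.65 ft from A.
ΣF_x = 0: A_x + 30 = 0 → A_x = -30.00 kip.
ΣF_y = 0: A_y − 7.45·3.7 − 25 − 15 = 0 → A_y = 67.56 kip.
ΣM about A: M_A − (7.45·3.7)·5.65 − 25·4.9 − 15·3.8 = 0 → M_A = 335.2 kip·ft.

A_x = -30.00 kip, A_y = 67.56 kip, M_A = 335.2 kip·ft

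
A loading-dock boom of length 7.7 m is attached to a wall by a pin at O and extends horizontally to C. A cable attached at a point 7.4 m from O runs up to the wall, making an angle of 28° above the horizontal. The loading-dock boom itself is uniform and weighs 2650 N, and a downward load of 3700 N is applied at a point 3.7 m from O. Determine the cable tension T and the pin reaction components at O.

T = 6877 N, O_x = 6072 N, O_y = 3121 N

ΣM about O: T·sin28°·7.4 − 2650·3.85 − 3700·3.7 = 0 → T = 23892.5/(7.4·0.469472) = 6877.33 ≈ 6877 N.
ΣF_x = 0: O_x − T·cos28° = 0 → O_x = 6877.33 × 0.882948 = 6072 N.
ΣF_y = 0: O_y + T·sin28° − 2650 − 3700 = 0 → O_y = 6350 − 6877.33 × 0.469472 = 3121 N.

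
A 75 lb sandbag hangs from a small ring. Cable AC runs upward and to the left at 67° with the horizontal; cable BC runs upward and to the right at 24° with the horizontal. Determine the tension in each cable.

T_AC = 68.53 lb, T_BC = 29.31 lb

ΣF_x = 0: −T_AC·cos67° + T_BC·cos24° = 0 → T_BC = 0.427708·T_AC.
ΣF_y = 0: T_AC·sin67° + T_BC·sin24° = 75.
Substitute: T_AC·(0.920505 + 0.427708·0.406737) = 75 → T_AC = 68.5263 ≈ 68.53 lb.
Then T_BC = 0.427708 × 68.5263 = 29.31 lb.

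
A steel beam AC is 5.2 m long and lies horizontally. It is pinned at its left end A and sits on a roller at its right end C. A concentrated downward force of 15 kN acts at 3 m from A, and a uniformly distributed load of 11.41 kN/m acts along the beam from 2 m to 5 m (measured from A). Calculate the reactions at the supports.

Resultant of the distributed load: 11.41 × 3 = 34.23 kN at 3.5 m from A.
Moments about A: C_y·5.2 − 15·3 − (11.41·3)·3.5 = 0 → C_y = 164.805/5.2 = 31.6933 ≈ 31.69 kN.
ΣF_y = 0: A_y + 31.6933 − 15 − 11.41·3 = 0 → A_y = 17.54 kN.
ΣF_x = 0: no horizontal applied forces, so A_x = 0.

A_x = 0, A_y = 17.54 kN, C_y = 31.69 kN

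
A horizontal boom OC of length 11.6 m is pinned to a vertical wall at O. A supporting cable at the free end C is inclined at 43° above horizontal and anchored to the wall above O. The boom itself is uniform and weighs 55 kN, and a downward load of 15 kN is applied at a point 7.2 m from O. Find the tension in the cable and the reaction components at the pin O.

ΣM about O: T·sin43°·11.6 − 55·5.8 − 15·7.2 = 0 → T = 427/(11.6·0.681998) = 53.9743 ≈ 53.97 kN.
ΣF_x = 0: O_x − T·cos43° = 0 → O_x = 53.9743 × 0.731354 = 39.47 kN.
ΣF_y = 0: O_y + T·sin43° − 55 − 15 = 0 → O_y = 70 − 53.9743 × 0.681998 = 33.19 kN.

T = 53.97 kN, O_x = 39.47 kN, O_y = 33.19 kN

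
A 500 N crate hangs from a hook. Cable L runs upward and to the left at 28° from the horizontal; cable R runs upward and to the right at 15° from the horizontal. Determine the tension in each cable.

T_L = 708.2 N, T_R = 647.3 N

ΣF_x = 0: −T_L·cos28° + T_R·cos15° = 0 → T_R = 0.914095·T_L.
ΣF_y = 0: T_L·sin28° + T_R·sin15° = 500.
Substitute: T_L·(0.469472 + 0.914095·0.258819) = 500 → T_L = 708.158 ≈ 708.2 N.
Then T_R = 0.914095 × 708.158 = 647.3 N.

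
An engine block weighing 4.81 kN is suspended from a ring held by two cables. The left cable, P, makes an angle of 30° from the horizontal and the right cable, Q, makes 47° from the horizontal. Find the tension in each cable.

ΣF_x = 0: −T_P·cos30° + T_Q·cos47° = 0 → T_Q = 1.26984·T_P.
ΣF_y = 0: T_P·sin30° + T_Q·sin47° = 4.81.
Substitute: T_P·(0.5 + 1.26984·0.731354) = 4.81 → T_P = 3.36669 ≈ 3.367 kN.
Then T_Q = 1.26984 × 3.36669 = 4.275 kN.

T_P = 3.367 kN, T_Q = 4.275 kN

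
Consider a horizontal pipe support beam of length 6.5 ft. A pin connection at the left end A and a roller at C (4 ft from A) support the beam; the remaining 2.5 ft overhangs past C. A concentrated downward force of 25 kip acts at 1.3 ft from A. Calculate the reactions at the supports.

Moments about A: C_y·4 − 25·1.3 = 0 → C_y = 32.5/4 = 8.125 kip.
ΣF_y = 0: A_y + 8.125 − 25 = 0 → A_y = 16.88 kip.
ΣF_x = 0: no horizontal applied forces, so A_x = 0.

A_x = 0, A_y = 16.88 kip, C_y = 8.125 kip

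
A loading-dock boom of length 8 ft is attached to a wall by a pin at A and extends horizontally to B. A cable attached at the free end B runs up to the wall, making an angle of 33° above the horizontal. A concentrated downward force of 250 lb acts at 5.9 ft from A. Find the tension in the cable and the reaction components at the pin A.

T = 338.5 lb, A_x = 283.9 lb, A_y = 65.62 lb

ΣM about A: T·sin33°·8 − 250·5.9 = 0 → T = 1475/(8·0.544639) = 338.527 ≈ 338.5 lb.
ΣF_x = 0: A_x − T·cos33° = 0 → A_x = 338.527 × 0.838671 = 283.9 lb.
ΣF_y = 0: A_y + T·sin33° − 250 = 0 → A_y = 250 − 338.527 × 0.544639 = 65.62 lb.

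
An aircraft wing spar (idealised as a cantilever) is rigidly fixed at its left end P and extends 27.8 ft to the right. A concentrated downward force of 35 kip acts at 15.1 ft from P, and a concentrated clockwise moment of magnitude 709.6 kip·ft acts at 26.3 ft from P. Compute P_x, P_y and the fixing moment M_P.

ΣF_x = 0: P_x = 0.
ΣF_y = 0: P_y − 35 = 0 → P_y = 35.00 kip.
ΣM about P: M_P − 35·15.1 − 709.6 = 0 → M_P = 1238 kip·ft.

P_x = 0, P_y = 35.00 kip, M_P = 1238 kip·ft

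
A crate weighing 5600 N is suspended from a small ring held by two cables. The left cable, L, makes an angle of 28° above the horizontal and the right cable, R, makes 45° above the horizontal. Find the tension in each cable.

T_L = 4141 N, T_R = 5170 N

ΣF_x = 0: −T_L·cos28° + T_R·cos45° = 0 → T_R = 1.24868·T_L.
ΣF_y = 0: T_L·sin28° + T_R·sin45° = 5600.
Substitute: T_L·(0.469472 + 1.24868·0.707107) = 5600 → T_L = 4140.72 ≈ 4141 N.
Then T_R = 1.24868 × 4140.72 = 5170 N.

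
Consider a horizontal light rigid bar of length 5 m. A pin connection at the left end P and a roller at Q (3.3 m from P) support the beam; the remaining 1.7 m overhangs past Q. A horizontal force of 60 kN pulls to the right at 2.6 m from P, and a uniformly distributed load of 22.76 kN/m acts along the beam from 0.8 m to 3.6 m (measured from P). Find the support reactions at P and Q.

P_x = -60.00 kN, P_y = 21.24 kN, Q_y = 42.49 kN

Resultant of the distributed load: 22.76 × 2.8 = 63.728 kN at 2.2 m from P.
Moments about P: Q_y·3.3 − (22.76·2.8)·2.2 = 0 → Q_y = 140.2016/3.3 = 42.4853 ≈ 42.49 kN.
ΣF_y = 0: P_y + 42.4853 − 22.76·2.8 = 0 → P_y = 21.24 kN.
ΣF_x = 0: P_x + 60 = 0 → P_x = -60.00 kN.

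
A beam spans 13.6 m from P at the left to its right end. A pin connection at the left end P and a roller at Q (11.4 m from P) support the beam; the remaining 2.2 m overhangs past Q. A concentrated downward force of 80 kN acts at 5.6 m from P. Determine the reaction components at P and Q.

P_x = 0, P_y = 40.70 kN, Q_y = 39.30 kN

ΣM about P: Q_y·11.4 − 80·5.6 = 0 → Q_y = 448/11.4 = 39.2982 ≈ 39.30 kN.
ΣF_y = 0: P_y + 39.2982 − 80 = 0 → P_y = 40.70 kN.
ΣF_x = 0: no horizontal applied forces, so P_x = 0.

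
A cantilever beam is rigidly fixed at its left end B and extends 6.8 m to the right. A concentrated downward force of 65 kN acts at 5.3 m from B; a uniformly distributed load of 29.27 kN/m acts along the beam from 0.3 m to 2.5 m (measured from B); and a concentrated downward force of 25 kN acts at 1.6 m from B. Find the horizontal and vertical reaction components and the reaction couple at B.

Resultant of the distributed load: 29.27 × 2.2 = 64.394 kN at 1.4 m from B.
ΣF_x = 0: B_x = 0.
ΣF_y = 0: B_y − 65 − 29.27·2.2 − 25 = 0 → B_y = 154.4 kN.
ΣM about B: M_B − 65·5.3 − (29.27·2.2)·1.4 − 25·1.6 = 0 → M_B = 474.7 kN·m.

B_x = 0, B_y = 154.4 kN, M_B = 474.7 kN·m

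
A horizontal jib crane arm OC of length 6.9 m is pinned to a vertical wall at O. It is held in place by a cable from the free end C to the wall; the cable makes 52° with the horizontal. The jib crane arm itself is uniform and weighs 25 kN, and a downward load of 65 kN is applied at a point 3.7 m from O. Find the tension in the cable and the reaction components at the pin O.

ΣM about O: T·sin52°·6.9 − 25·3.45 − 65·3.7 = 0 → T = 326.75/(6.9·0.788011) = 60.0944 ≈ 60.09 kN.
ΣF_x = 0: O_x − T·cos52° = 0 → O_x = 60.0944 × 0.615661 = 37.00 kN.
ΣF_y = 0: O_y + T·sin52° − 25 − 65 = 0 → O_y = 90 − 60.0944 × 0.788011 = 42.64 kN.

T = 60.09 kN, O_x = 37.00 kN, O_y = 42.64 kN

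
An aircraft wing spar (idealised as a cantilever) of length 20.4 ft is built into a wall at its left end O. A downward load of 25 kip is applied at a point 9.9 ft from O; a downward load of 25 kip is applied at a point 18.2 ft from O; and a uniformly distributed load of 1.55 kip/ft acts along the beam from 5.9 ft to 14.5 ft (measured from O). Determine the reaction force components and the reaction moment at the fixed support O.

Resultant of the distributed load: 1.55 × 8.6 = 13.33 kip at 10.2 ft from O.
ΣF_x = 0: O_x = 0.
ΣF_y = 0: O_y − 25 − 25 − 1.55·8.6 = 0 → O_y = 63.33 kip.
ΣM about O: M_O − 25·9.9 − 25·18.2 − (1.55·8.6)·10.2 = 0 → M_O = 838.5 kip·ft.

O_x = 0, O_y = 63.33 kip, M_O = 838.5 kip·ft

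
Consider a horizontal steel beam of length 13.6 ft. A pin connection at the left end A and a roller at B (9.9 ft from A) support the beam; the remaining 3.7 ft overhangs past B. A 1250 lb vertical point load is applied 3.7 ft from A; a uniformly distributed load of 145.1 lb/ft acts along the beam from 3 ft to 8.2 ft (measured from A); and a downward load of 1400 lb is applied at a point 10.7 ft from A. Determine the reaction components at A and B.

Resultant of the distributed load: 145.1 × 5.2 = 754.52 lb at 5.6 ft from A.
Moments about A: B_y·9.9 − 1250·3.7 − (145.1·5.2)·5.6 − 1400·10.7 = 0 → B_y = 23830.312/9.9 = 2407.1 ≈ 2407 lb.
ΣF_y = 0: A_y + 2407.1 − 1250 − 145.1·5.2 − 1400 = 0 → A_y = 997.4 lb.
ΣF_x = 0: no horizontal applied forces, so A_x = 0.

A_x = 0, A_y = 997.4 lb, B_y = 2407 lb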